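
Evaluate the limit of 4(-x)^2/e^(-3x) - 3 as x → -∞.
The quotient is an ∞/∞ indeterminate form as x → -∞.
Compare growth rates of the dominant terms (exponentials ≫ polynomials ≫ logarithms), or apply L'Hôpital's rule; the quotient → 0.
Adding the constant: 0 - 3 = -3. Limit = -3.

Final answer: -3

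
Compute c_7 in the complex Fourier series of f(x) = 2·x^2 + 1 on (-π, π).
Compute the real Fourier coefficients first: a_7 = -8/49, b_7 = 0.
Then c_7 = (a_7 − i·b_7)/2 = -4/49.

Final answer: -4/49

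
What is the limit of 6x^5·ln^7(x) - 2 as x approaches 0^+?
The product is a 0·∞ indeterminate form at x → 0⁺.
Rewrite the product as 6·ln^7(x) / x^(-5) and apply L'Hôpital, or use the standard hierarchy x^(-5) ≫ |ln x|^7 as x → 0⁺.
The indeterminate product → 0, so the limit = -2.

Final answer: -2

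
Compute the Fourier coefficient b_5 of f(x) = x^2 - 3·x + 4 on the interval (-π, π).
b_5 = (1/π) ∫_{-π}^{π} f(x)·sin(5x) dx.
Evaluate the integral (use parity and integration by parts as needed): b_5 = -6/5.

Final answer: -6/5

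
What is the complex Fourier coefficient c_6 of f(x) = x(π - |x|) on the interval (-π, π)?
Compute the real Fourier coefficients first: a_6 = 0, b_6 = 0.
Then c_6 = (a_6 − i·b_6)/2 = 0.

Final answer: 0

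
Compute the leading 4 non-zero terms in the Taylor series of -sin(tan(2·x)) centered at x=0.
440·x^7/63 + 4·x^5/5 - 4·x^3/3 - 2·x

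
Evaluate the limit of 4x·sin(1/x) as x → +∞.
As x → +∞: let u = 1/x → 0⁺; then 4·x·sin(1/x) = 4·1·sin(u)/u → 4·1·1 = 4.
Limit = 4.

Final answer: 4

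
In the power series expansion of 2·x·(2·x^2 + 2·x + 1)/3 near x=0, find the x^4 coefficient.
Expand to order 4: 2·x·(2·x^2 + 2·x + 1)/3 = 4·x^3/3 + 4·x^2/3 + 2·x/3 + O(x^5).
The coefficient of x^4 is 0.

Final answer: 0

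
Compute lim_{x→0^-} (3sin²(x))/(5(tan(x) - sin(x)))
Both numerator and denominator → 0 as x → 0^-; this is a 0/0 indeterminate form.
Expand each to leading order near x = 0: numerator ~ 3·x^2, denominator ~ 5·x^3/2.
The limit of the ratio is -∞.

Final answer: -∞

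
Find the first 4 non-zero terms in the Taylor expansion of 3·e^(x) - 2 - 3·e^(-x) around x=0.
x^5/20 + x^3 + 6·x - 2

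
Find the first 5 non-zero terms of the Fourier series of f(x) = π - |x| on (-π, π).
4·cos(x)/π + 4·cos(3·x)/(9·π) + 4·cos(5·x)/(25·π) + 4·cos(7·x)/(49·π) + π/2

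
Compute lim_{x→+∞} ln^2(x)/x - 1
The quotient is an ∞/∞ indeterminate form as x → +∞.
The polynomial denominator x dominates the logarithmic numerator (any positive power of x ≫ ln^2(x) as x → ∞), so the quotient → 0.
Adding the constant: 0 - 1 = -1. Limit = -1.

Final answer: -1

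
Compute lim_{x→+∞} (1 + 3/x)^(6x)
As x → +∞: write (1 + 3/x)^(6x) = ((1 + 3/x)^x)^6 → (e^3)^6 = e^18.
Limit = e^(18).

Final answer: e^(18)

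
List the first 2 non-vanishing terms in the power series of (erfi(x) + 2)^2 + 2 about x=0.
8·x/√(π) + 6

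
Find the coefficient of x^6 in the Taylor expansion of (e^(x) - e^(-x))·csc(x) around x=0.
Expand to order 6: (e^(x) - e^(-x))·csc(x) = 13·x^6/945 + x^4/9 + 2·x^2/3 + 2 + O(x^7).
The coefficient of x^6 is 13/945.

Final answer: 13/945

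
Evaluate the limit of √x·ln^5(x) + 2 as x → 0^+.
The product is a 0·∞ indeterminate form at x → 0⁺.
Rewrite the product as ln^5(x) / x^(-1/2) and apply L'Hôpital, or use the standard hierarchy x^(-1/2) ≫ |ln x|^5 as x → 0⁺.
The indeterminate product → 0, so the limit = 2.

Final answer: 2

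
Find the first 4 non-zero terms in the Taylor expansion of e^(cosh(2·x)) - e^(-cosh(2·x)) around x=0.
x^6·(4·e^(-1)/45 + 124·e/45) + x^4·(-4·e^(-1)/3 + 8·e/3) + x^2·(2·e^(-1) + 2·e) - e^(-1) + e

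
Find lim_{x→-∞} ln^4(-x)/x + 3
The quotient is an ∞/∞ indeterminate form as x → -∞.
Compare growth rates of the dominant terms (exponentials ≫ polynomials ≫ logarithms), or apply L'Hôpital's rule; the quotient → 0.
Adding the constant: 0 + 3 = 3. Limit = 3.

Final answer: 3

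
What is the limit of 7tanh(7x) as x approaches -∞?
Evaluate the dominant behaviour as x → -∞; each term tends to a finite value or vanishes.
Limit = -7.

Final answer: -7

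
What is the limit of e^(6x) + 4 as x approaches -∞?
Evaluate the dominant behaviour as x → -∞; each term tends to a finite value or vanishes.
Limit = 4.

Final answer: 4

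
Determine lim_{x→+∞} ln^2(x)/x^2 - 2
The quotient is an ∞/∞ indeterminate form as x → +∞.
The polynomial denominator x^2 dominates the logarithmic numerator (any positive power of x ≫ ln^2(x) as x → ∞), so the quotient → 0.
Adding the constant: 0 - 2 = -2. Limit = -2.

Final answer: -2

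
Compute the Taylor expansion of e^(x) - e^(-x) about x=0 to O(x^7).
x^5/60 + x^3/3 + 2·x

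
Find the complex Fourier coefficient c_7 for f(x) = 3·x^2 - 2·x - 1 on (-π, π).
Compute the real Fourier coefficients first: a_7 = -12/49, b_7 = -4/7.
Then c_7 = (a_7 − i·b_7)/2 = -6/49 + 2·i/7.

Final answer: -6/49 + 2·i/7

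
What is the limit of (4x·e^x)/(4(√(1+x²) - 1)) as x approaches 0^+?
Both numerator and denominator → 0 as x → 0^+; this is a 0/0 indeterminate form.
Expand each to leading order near x = 0: numerator ~ 4·x, denominator ~ 2·x^2.
The limit of the ratio is ∞.

Final answer: ∞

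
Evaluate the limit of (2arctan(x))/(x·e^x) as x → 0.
Both numerator and denominator → 0 as x → 0; this is a 0/0 indeterminate form.
Expand each to leading order near x = 0: numerator ~ 2·x, denominator ~ x.
The limit of the ratio is 2.

Final answer: 2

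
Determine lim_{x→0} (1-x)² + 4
Direct substitution at x = 0 gives 5.

Final answer: 5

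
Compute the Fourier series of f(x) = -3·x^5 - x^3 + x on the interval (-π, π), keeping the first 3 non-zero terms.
(-706 - 6·π^4 + 118·π^2)·sin(x) + (-14·π^2 + 20 + 3·π^4)·sin(2·x) + (-2·π^4 - 50/27 + 34·π^2/9)·sin(3·x)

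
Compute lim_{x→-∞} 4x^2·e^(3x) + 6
The product is a 0·∞ indeterminate form at x → -∞.
Rewrite the product as 4x^2 / e^(-3x) (an ∞/∞ form) and apply L'Hôpital, or use the standard hierarchy e^(3|x|) ≫ |x^2| as x → -∞.
The indeterminate product → 0, so the limit = 6.

Final answer: 6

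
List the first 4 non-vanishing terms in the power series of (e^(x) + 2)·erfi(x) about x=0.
x^4/√(π) + 3·x^3/√(π) + 2·x^2/√(π) + 6·x/√(π)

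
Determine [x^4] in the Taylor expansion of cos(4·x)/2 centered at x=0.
Expand to order 4: cos(4·x)/2 = 16·x^4/3 - 4·x^2 + 1/2 + O(x^5).
The coefficient of x^4 is 16/3.

Final answer: 16/3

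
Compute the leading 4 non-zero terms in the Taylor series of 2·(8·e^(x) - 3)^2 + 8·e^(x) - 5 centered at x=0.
156·x^3 + 212·x^2 + 168·x + 53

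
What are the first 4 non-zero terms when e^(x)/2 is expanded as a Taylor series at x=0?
x^3/12 + x^2/4 + x/2 + 1/2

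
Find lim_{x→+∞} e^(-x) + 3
Evaluate the dominant behaviour as x → +∞; each term tends to a finite value or vanishes.
Limit = 3.

Final answer: 3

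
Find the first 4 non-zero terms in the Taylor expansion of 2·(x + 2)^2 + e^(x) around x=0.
x^3/6 + 5·x^2/2 + 9·x + 9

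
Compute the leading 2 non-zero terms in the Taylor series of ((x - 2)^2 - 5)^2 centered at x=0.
8·x + 1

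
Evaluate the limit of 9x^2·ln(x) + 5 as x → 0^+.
The product is a 0·∞ indeterminate form at x → 0⁺.
Rewrite the product as 9·ln(x) / x^(-2) and apply L'Hôpital, or use the standard hierarchy x^(-2) ≫ |ln x| as x → 0⁺.
The indeterminate product → 0, so the limit = 5.

Final answer: 5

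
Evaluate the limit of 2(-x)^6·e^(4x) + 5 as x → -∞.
The product is a 0·∞ indeterminate form at x → -∞.
Rewrite the product as 2(-x)^6 / e^(-4x) (an ∞/∞ form) and apply L'Hôpital, or use the standard hierarchy e^(4|x|) ≫ |(-x)^6| as x → -∞.
The indeterminate product → 0, so the limit = 5.

Final answer: 5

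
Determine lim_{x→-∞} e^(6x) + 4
Evaluate the dominant behaviour as x → -∞; each term tends to a finite value or vanishes.
Limit = 4.

Final answer: 4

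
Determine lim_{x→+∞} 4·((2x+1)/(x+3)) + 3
Evaluate the dominant behaviour as x → +∞; each term tends to a finite value or vanishes.
Limit = 11.

Final answer: 11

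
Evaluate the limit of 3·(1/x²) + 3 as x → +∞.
Evaluate the dominant behaviour as x → +∞; each term tends to a finite value or vanishes.
Limit = 3.

Final answer: 3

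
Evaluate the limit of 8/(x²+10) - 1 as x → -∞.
Evaluate the dominant behaviour as x → -∞; each term tends to a finite value or vanishes.
Limit = -1.

Final answer: -1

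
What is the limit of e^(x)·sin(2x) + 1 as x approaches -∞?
Evaluate the dominant behaviour as x → -∞; each term tends to a finite value or vanishes.
Limit = 1.

Final answer: 1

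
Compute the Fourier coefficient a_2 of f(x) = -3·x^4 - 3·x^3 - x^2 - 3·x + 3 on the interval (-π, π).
a_2 = (1/π) ∫_{-π}^{π} f(x)·cos(2x) dx.
Evaluate the integral (use parity and integration by parts as needed): a_2 = 8 - 6·π^2.

Final answer: 8 - 6·π^2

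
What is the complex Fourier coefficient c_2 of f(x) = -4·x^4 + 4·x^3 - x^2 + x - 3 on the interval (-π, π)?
Compute the real Fourier coefficients first: a_2 = 11 - 8·π^2, b_2 = 5 - 4·π^2.
Then c_2 = (a_2 − i·b_2)/2 = -4·π^2 + 11/2 - 5·i/2 + 2·i·π^2.

Final answer: -4·π^2 + 11/2 - 5·i/2 + 2·i·π^2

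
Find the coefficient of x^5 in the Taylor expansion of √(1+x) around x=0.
Expand to order 5: √(1+x) = 7·x^5/256 - 5·x^4/128 + x^3/16 - x^2/8 + x/2 + 1 + O(x^6).
The coefficient of x^5 is 7/256.

Final answer: 7/256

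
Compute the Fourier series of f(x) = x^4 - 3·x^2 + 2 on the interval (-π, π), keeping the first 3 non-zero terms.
(60 - 8·π^2)·cos(x) + (-6 + 2·π^2)·cos(2·x) - π^2 + 2 + π^4/5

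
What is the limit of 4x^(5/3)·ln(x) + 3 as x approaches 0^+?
The product is a 0·∞ indeterminate form at x → 0⁺.
Rewrite the product as 4·ln(x) / x^(-5/3) and apply L'Hôpital, or use the standard hierarchy x^(-5/3) ≫ |ln x| as x → 0⁺.
The indeterminate product → 0, so the limit = 3.

Final answer: 3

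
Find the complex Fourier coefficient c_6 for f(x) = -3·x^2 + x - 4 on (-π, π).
Compute the real Fourier coefficients first: a_6 = -1/3, b_6 = -1/3.
Then c_6 = (a_6 − i·b_6)/2 = -1/6 + i/6.

Final answer: -1/6 + i/6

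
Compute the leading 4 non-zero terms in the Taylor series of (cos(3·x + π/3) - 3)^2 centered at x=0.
-9·√(3)·x^3/2 + 18·x^2 + 15·√(3)·x/2 + 25/4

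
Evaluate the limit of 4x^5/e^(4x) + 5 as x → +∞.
The quotient is an ∞/∞ indeterminate form as x → +∞.
The exponential denominator e^(4x) dominates the polynomial numerator (e^x ≫ x^5 as x → ∞), so the quotient → 0.
Adding the constant: 0 + 5 = 5. Limit = 5.

Final answer: 5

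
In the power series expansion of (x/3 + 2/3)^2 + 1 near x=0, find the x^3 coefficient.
Expand to order 3: (x/3 + 2/3)^2 + 1 = x^2/9 + 4·x/9 + 13/9 + O(x^4).
The coefficient of x^3 is 0.

Final answer: 0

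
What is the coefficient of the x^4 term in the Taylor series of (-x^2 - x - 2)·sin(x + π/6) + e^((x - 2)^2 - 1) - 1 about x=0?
Expand to order 4: (-x^2 - x - 2)·sin(x + π/6) + e^((x - 2)^2 - 1) - 1 = x^4·(√(3)/12 + 5/24 + 115·e^(3)/6) + x^3·(-44·e^(3)/3 - √(3)/3 + 1/4) + x^2·(-√(3)/2 + 9·e^(3)) + x·(-4·e^(3) - √(3) - 1/2) - 2 + e^(3) + O(x^5).
The coefficient of x^4 is √(3)/12 + 5/24 + 115·e^(3)/6.

Final answer: √(3)/12 + 5/24 + 115·e^(3)/6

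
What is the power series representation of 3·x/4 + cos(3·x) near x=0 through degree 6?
-81·x^6/80 + 27·x^4/8 - 9·x^2/2 + 3·x/4 + 1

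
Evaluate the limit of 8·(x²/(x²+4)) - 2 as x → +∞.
Evaluate the dominant behaviour as x → +∞; each term tends to a finite value or vanishes.
Limit = 6.

Final answer: 6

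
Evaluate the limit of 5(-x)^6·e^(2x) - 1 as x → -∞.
The product is a 0·∞ indeterminate form at x → -∞.
Rewrite the product as 5(-x)^6 / e^(-2x) (an ∞/∞ form) and apply L'Hôpital, or use the standard hierarchy e^(2|x|) ≫ |(-x)^6| as x → -∞.
The indeterminate product → 0, so the limit = -1.

Final answer: -1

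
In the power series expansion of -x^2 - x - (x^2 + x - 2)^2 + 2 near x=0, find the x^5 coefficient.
Expand to order 5: -x^2 - x - (x^2 + x - 2)^2 + 2 = -x^4 - 2·x^3 + 2·x^2 + 3·x - 2 + O(x^6).
The coefficient of x^5 is 0.

Final answer: 0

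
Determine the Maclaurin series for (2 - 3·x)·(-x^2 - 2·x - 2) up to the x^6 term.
3·x^3 + 4·x^2 + 2·x - 4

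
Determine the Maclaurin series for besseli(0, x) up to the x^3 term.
x^2/4 + 1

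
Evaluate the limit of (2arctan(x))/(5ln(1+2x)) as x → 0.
Both numerator and denominator → 0 as x → 0; this is a 0/0 indeterminate form.
Expand each to leading order near x = 0: numerator ~ 2·x, denominator ~ 10·x.
The limit of the ratio is 1/5.

Final answer: 1/5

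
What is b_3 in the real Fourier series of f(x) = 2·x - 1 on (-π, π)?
b_3 = (1/π) ∫_{-π}^{π} f(x)·sin(3x) dx.
Evaluate the integral (use parity and integration by parts as needed): b_3 = 4/3.

Final answer: 4/3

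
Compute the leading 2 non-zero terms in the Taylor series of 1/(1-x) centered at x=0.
x + 1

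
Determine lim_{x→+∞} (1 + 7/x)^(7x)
As x → +∞: write (1 + 7/x)^(7x) = ((1 + 7/x)^x)^7 → (e^7)^7 = e^49.
Limit = e^(49).

Final answer: e^(49)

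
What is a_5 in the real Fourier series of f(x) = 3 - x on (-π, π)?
a_5 = (1/π) ∫_{-π}^{π} f(x)·cos(5x) dx.
Evaluate the integral (use parity and integration by parts as needed): a_5 = 0.

Final answer: 0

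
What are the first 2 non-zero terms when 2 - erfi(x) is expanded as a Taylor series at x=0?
-2·x/√(π) + 2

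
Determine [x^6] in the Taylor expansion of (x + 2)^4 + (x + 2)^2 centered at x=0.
Expand to order 6: (x + 2)^4 + (x + 2)^2 = x^4 + 8·x^3 + 25·x^2 + 36·x + 20 + O(x^7).
The coefficient of x^6 is 0.

Final answer: 0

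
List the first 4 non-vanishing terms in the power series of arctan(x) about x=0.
-x^7/7 + x^5/5 - x^3/3 + x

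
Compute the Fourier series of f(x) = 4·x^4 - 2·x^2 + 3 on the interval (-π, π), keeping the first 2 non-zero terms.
(200 - 32·π^2)·cos(x) - 2·π^2/3 + 3 + 4·π^4/5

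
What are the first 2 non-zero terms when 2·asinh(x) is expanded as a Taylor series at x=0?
-x^3/3 + 2·x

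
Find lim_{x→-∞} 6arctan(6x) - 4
Evaluate the dominant behaviour as x → -∞; each term tends to a finite value or vanishes.
Limit = -3·π - 4.

Final answer: -3·π - 4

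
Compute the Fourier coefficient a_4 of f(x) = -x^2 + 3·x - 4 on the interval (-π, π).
a_4 = (1/π) ∫_{-π}^{π} f(x)·cos(4x) dx.
Evaluate the integral (use parity and integration by parts as needed): a_4 = -1/4.

Final answer: -1/4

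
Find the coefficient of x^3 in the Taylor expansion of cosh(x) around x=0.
Expand to order 3: cosh(x) = x^2/2 + 1 + O(x^4).
The coefficient of x^3 is 0.

Final answer: 0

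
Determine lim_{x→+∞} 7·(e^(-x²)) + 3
Evaluate the dominant behaviour as x → +∞; each term tends to a finite value or vanishes.
Limit = 3.

Final answer: 3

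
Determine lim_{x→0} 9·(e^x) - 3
Direct substitution at x = 0 gives 6.

Final answer: 6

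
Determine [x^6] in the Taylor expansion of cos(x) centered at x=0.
Expand to order 6: cos(x) = -x^6/720 + x^4/24 - x^2/2 + 1 + O(x^7).
The coefficient of x^6 is -1/720.

Final answer: -1/720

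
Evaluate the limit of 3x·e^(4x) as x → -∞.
This is a 0·∞ indeterminate form at x → -∞.
Rewrite the product as 3x / e^(-4x) (an ∞/∞ form) and apply L'Hôpital, or use the standard hierarchy e^(4|x|) ≫ |x| as x → -∞.
The indeterminate product → 0, so the limit = 0.

Final answer: 0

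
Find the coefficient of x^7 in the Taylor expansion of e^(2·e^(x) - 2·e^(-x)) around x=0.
Expand to order 7: e^(2·e^(x) - 2·e^(-x)) = 14513·x^7/1260 + 592·x^6/45 + 139·x^5/10 + 40·x^4/3 + 34·x^3/3 + 8·x^2 + 4·x + 1 + O(x^8).
The coefficient of x^7 is 14513/1260.

Final answer: 14513/1260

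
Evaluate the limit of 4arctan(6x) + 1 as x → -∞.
Evaluate the dominant behaviour as x → -∞; each term tends to a finite value or vanishes.
Limit = 1 - 2·π.

Final answer: 1 - 2·π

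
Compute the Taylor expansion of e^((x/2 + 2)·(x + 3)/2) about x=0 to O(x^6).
16989·x^5·e^(3)/40960 + 4945·x^4·e^(3)/6144 + 511·x^3·e^(3)/384 + 57·x^2·e^(3)/32 + 7·x·e^(3)/4 + e^(3)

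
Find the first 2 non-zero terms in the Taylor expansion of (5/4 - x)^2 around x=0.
25/16 - 5·x/2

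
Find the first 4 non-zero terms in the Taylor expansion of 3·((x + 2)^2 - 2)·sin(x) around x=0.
-2·x^4 + 2·x^3 + 12·x^2 + 6·x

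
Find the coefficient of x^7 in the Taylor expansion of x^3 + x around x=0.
Expand to order 7: x^3 + x = x^3 + x + O(x^8).
The coefficient of x^7 is 0.

Final answer: 0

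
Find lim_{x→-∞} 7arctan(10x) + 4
Evaluate the dominant behaviour as x → -∞; each term tends to a finite value or vanishes.
Limit = 4 - 7·π/2.

Final answer: 4 - 7·π/2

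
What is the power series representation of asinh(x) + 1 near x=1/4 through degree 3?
asinh(1/4) + 1 + 4·√(17)·(x - 1/4)/17 - 8·√(17)·(x - 1/4)^2/289 - 448·√(17)·(x - 1/4)^3/14739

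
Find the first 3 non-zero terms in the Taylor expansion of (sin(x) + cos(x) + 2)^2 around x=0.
-2·x^2 + 6·x + 9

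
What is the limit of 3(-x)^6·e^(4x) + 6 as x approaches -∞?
The product is a 0·∞ indeterminate form at x → -∞.
Rewrite the product as 3(-x)^6 / e^(-4x) (an ∞/∞ form) and apply L'Hôpital, or use the standard hierarchy e^(4|x|) ≫ |(-x)^6| as x → -∞.
The indeterminate product → 0, so the limit = 6.

Final answer: 6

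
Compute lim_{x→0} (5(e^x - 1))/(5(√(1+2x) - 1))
Both numerator and denominator → 0 as x → 0; this is a 0/0 indeterminate form.
Expand each to leading order near x = 0: numerator ~ 5·x, denominator ~ 5·x.
The limit of the ratio is 1.

Final answer: 1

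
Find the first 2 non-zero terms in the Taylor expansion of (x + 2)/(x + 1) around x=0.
2 - x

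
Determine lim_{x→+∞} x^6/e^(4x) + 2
The quotient is an ∞/∞ indeterminate form as x → +∞.
The exponential denominator e^(4x) dominates the polynomial numerator (e^x ≫ x^6 as x → ∞), so the quotient → 0.
Adding the constant: 0 + 2 = 2. Limit = 2.

Final answer: 2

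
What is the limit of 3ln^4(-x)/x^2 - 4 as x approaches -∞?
The quotient is an ∞/∞ indeterminate form as x → -∞.
Compare growth rates of the dominant terms (exponentials ≫ polynomials ≫ logarithms), or apply L'Hôpital's rule; the quotient → 0.
Adding the constant: 0 - 4 = -4. Limit = -4.

Final answer: -4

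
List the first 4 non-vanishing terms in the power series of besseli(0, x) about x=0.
x^6/2304 + x^4/64 + x^2/4 + 1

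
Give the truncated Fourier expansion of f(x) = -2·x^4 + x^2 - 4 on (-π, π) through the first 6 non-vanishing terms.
(-100 + 16·π^2)·cos(x) + (7 - 4·π^2)·cos(2·x) + (-44/27 + 16·π^2/9)·cos(3·x) + (5/8 - π^2)·cos(4·x) + (-196/625 + 16·π^2/25)·cos(5·x) - 2·π^4/5 - 4 + π^2/3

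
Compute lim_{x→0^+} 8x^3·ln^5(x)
This is a 0·∞ indeterminate form at x → 0⁺.
Rewrite the product as 8·ln^5(x) / x^(-3) and apply L'Hôpital, or use the standard hierarchy x^(-3) ≫ |ln x|^5 as x → 0⁺.
The indeterminate product → 0, so the limit = 0.

Final answer: 0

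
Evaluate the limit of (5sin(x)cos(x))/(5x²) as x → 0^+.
Both numerator and denominator → 0 as x → 0^+; this is a 0/0 indeterminate form.
Expand each to leading order near x = 0: numerator ~ 5·x, denominator ~ 5·x^2.
The limit of the ratio is ∞.

Final answer: ∞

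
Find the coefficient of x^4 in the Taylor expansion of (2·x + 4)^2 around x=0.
Expand to order 4: (2·x + 4)^2 = 4·x^2 + 16·x + 16 + O(x^5).
The coefficient of x^4 is 0.

Final answer: 0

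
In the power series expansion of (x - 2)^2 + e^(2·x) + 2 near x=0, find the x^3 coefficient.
Expand to order 3: (x - 2)^2 + e^(2·x) + 2 = 4·x^3/3 + 3·x^2 - 2·x + 7 + O(x^4).
The coefficient of x^3 is 4/3.

Final answer: 4/3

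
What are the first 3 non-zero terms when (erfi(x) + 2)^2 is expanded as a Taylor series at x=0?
4·x^2/π + 8·x/√(π) + 4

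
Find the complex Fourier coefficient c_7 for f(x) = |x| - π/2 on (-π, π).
Compute the real Fourier coefficients first: a_7 = -4/(49·π), b_7 = 0.
Then c_7 = (a_7 − i·b_7)/2 = -2/(49·π).

Final answer: -2/(49·π)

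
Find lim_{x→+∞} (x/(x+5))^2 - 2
As x → +∞: x/(x+5) = 1/(1 + 5/x) → 1, and the 2nd power of a limit-1 base also → 1; with the additive constant, 1 - 2 = -1.
Limit = -1.

Final answer: -1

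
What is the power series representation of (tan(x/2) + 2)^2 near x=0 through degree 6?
17·x^6/2880 + x^5/60 + x^4/24 + x^3/6 + x^2/4 + 2·x + 4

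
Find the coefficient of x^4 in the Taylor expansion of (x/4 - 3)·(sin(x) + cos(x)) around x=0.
Expand to order 4: (x/4 - 3)·(sin(x) + cos(x)) = -x^4/6 + 3·x^3/8 + 7·x^2/4 - 11·x/4 - 3 + O(x^5).
The coefficient of x^4 is -1/6.

Final answer: -1/6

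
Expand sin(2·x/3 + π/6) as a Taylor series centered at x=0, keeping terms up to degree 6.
-2·x^6/32805 + 2·√(3)·x^5/3645 + x^4/243 - 2·√(3)·x^3/81 - x^2/9 + √(3)·x/3 + 1/2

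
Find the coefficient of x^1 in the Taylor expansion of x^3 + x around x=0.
Expand to order 1: x^3 + x = x + O(x^2).
The coefficient of x^1 is 1.

Final answer: 1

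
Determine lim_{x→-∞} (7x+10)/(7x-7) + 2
Evaluate the dominant behaviour as x → -∞; each term tends to a finite value or vanishes.
Limit = 3.

Final answer: 3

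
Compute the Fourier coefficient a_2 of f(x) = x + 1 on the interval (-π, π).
a_2 = (1/π) ∫_{-π}^{π} f(x)·cos(2x) dx.
Evaluate the integral (use parity and integration by parts as needed): a_2 = 0.

Final answer: 0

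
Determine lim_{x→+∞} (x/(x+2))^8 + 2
As x → +∞: x/(x+2) = 1/(1 + 2/x) → 1, and the 8th power of a limit-1 base also → 1; with the additive constant, 1 + 2 = 3.
Limit = 3.

Final answer: 3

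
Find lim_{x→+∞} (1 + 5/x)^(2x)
As x → +∞: write (1 + 5/x)^(2x) = ((1 + 5/x)^x)^2 → (e^5)^2 = e^10.
Limit = e^(10).

Final answer: e^(10)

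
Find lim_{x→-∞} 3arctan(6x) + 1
Evaluate the dominant behaviour as x → -∞; each term tends to a finite value or vanishes.
Limit = 1 - 3·π/2.

Final answer: 1 - 3·π/2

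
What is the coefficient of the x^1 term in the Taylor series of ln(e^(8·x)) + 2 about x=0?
Expand to order 1: ln(e^(8·x)) + 2 = 8·x + 2 + O(x^2).
The coefficient of x^1 is 8.

Final answer: 8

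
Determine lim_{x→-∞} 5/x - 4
Evaluate the dominant behaviour as x → -∞; each term tends to a finite value or vanishes.
Limit = -4.

Final answer: -4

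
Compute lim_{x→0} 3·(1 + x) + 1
Direct substitution at x = 0 gives 4.

Final answer: 4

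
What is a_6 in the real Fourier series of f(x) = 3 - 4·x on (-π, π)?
a_6 = (1/π) ∫_{-π}^{π} f(x)·cos(6x) dx.
Evaluate the integral (use parity and integration by parts as needed): a_6 = 0.

Final answer: 0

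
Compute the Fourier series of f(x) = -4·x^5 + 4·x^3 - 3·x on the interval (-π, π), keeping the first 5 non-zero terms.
(-1014 - 8·π^4 + 168·π^2)·sin(x) + (-24·π^2 + 39 + 4·π^4)·sin(2·x) + (-8·π^4/3 - 626/81 + 232·π^2/27)·sin(3·x) + (-9·π^2/2 + 51/16 + 2·π^4)·sin(4·x) + (-8·π^4/5 - 1182/625 + 72·π^2/25)·sin(5·x)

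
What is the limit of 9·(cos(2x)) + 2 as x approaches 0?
Direct substitution at x = 0 gives 11.

Final answer: 11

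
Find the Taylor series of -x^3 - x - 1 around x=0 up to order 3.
-x^3 - x - 1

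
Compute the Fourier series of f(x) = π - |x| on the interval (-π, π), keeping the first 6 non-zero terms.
4·cos(x)/π + 4·cos(3·x)/(9·π) + 4·cos(5·x)/(25·π) + 4·cos(7·x)/(49·π) + 4·cos(9·x)/(81·π) + π/2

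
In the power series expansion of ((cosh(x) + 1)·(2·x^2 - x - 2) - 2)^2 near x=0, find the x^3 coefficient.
Expand to order 3: ((cosh(x) + 1)·(2·x^2 - x - 2) - 2)^2 = -6·x^3 - 32·x^2 + 24·x + 36 + O(x^4).
The coefficient of x^3 is -6.

Final answer: -6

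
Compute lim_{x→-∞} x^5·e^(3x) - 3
The product is a 0·∞ indeterminate form at x → -∞.
Rewrite the product as x^5 / e^(-3x) (an ∞/∞ form) and apply L'Hôpital, or use the standard hierarchy e^(3|x|) ≫ |x^5| as x → -∞.
The indeterminate product → 0, so the limit = -3.

Final answer: -3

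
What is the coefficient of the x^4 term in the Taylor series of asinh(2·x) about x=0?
Expand to order 4: asinh(2·x) = -4·x^3/3 + 2·x + O(x^5).
The coefficient of x^4 is 0.

Final answer: 0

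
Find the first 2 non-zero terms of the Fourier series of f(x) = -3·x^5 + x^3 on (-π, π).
(-732 - 6·π^4 + 122·π^2)·sin(x) + (-16·π^2 + 24 + 3·π^4)·sin(2·x)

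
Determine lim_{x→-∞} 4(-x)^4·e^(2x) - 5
The product is a 0·∞ indeterminate form at x → -∞.
Rewrite the product as 4(-x)^4 / e^(-2x) (an ∞/∞ form) and apply L'Hôpital, or use the standard hierarchy e^(2|x|) ≫ |(-x)^4| as x → -∞.
The indeterminate product → 0, so the limit = -5.

Final answer: -5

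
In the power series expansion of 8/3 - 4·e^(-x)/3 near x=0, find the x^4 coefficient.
Expand to order 4: 8/3 - 4·e^(-x)/3 = -x^4/18 + 2·x^3/9 - 2·x^2/3 + 4·x/3 + 4/3 + O(x^5).
The coefficient of x^4 is -1/18.

Final answer: -1/18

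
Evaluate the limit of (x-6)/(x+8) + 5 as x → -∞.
Evaluate the dominant behaviour as x → -∞; each term tends to a finite value or vanishes.
Limit = 6.

Final answer: 6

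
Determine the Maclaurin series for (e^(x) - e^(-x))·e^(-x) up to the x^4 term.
-2·x^4/3 + 4·x^3/3 - 2·x^2 + 2·x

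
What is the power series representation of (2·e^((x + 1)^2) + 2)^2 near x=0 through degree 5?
x^5·(2 + 2·e)^2·(52·e/(5·(2 + 2·e)) + 392·e^(2)/(3·(2 + 2·e)^2)) + x^4·(2 + 2·e)^2·(38·e/(3·(2 + 2·e)) + 268·e^(2)/(3·(2 + 2·e)^2)) + x^3·(2 + 2·e)^2·(40·e/(3·(2 + 2·e)) + 48·e^(2)/(2 + 2·e)^2) + x^2·(2 + 2·e)^2·(16·e^(2)/(2 + 2·e)^2 + 12·e/(2 + 2·e)) + 8·e·x·(2 + 2·e) + (2 + 2·e)^2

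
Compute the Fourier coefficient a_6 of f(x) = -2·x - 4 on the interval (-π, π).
a_6 = (1/π) ∫_{-π}^{π} f(x)·cos(6x) dx.
Evaluate the integral (use parity and integration by parts as needed): a_6 = 0.

Final answer: 0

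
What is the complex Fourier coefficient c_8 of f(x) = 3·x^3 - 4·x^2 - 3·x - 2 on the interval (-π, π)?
Compute the real Fourier coefficients first: a_8 = -1/4, b_8 = 105/128 - 3·π^2/4.
Then c_8 = (a_8 − i·b_8)/2 = -1/8 - 105·i/256 + 3·i·π^2/8.

Final answer: -1/8 - 105·i/256 + 3·i·π^2/8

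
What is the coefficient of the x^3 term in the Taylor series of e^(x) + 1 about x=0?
Expand to order 3: e^(x) + 1 = x^3/6 + x^2/2 + x + 2 + O(x^4).
The coefficient of x^3 is 1/6.

Final answer: 1/6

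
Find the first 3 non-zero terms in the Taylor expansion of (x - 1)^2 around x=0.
x^2 - 2·x + 1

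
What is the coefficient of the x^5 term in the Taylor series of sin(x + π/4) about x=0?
Expand to order 5: sin(x + π/4) = √(2)·x^5/240 + √(2)·x^4/48 - √(2)·x^3/12 - √(2)·x^2/4 + √(2)·x/2 + √(2)/2 + O(x^6).
The coefficient of x^5 is √(2)/240.

Final answer: √(2)/240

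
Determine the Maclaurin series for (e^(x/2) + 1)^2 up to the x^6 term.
11·x^6/7680 + 17·x^5/1920 + 3·x^4/64 + 5·x^3/24 + 3·x^2/4 + 2·x + 4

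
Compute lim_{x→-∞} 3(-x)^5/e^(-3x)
This is an ∞/∞ indeterminate form as x → -∞.
Compare growth rates of the dominant terms (exponentials ≫ polynomials ≫ logarithms), or apply L'Hôpital's rule; the quotient → 0.
Limit = 0.

Final answer: 0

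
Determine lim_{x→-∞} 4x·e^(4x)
This is a 0·∞ indeterminate form at x → -∞.
Rewrite the product as 4x / e^(-4x) (an ∞/∞ form) and apply L'Hôpital, or use the standard hierarchy e^(4|x|) ≫ |x| as x → -∞.
The indeterminate product → 0, so the limit = 0.

Final answer: 0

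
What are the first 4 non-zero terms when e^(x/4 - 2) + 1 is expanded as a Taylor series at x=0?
x^3·e^(-2)/384 + x^2·e^(-2)/32 + x·e^(-2)/4 + e^(-2) + 1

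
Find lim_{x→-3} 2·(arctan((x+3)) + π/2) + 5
Direct substitution at x = -3 gives π + 5.

Final answer: π + 5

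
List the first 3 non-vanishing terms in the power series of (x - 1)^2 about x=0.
x^2 - 2·x + 1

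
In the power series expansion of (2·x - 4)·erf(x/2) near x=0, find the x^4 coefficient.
Expand to order 4: (2·x - 4)·erf(x/2) = -x^4/(6·√(π)) + x^3/(3·√(π)) + 2·x^2/√(π) - 4·x/√(π) + O(x^5).
The coefficient of x^4 is -1/(6·√(π)).

Final answer: -1/(6·√(π))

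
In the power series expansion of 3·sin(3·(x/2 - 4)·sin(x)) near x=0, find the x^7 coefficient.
Expand to order 7: 3·sin(3·(x/2 - 4)·sin(x)) = 1792967·x^7/70 + 80967·x^6/20 - 33063·x^5/5 - 1299·x^4/4 + 870·x^3 + 9·x^2/2 - 36·x + O(x^8).
The coefficient of x^7 is 1792967/70.

Final answer: 1792967/70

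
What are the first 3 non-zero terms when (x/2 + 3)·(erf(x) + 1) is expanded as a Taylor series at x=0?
x^2/√(π) + x·(1/2 + 6/√(π)) + 3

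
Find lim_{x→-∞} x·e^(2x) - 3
The product is a 0·∞ indeterminate form at x → -∞.
Rewrite the product as x / e^(-2x) (an ∞/∞ form) and apply L'Hôpital, or use the standard hierarchy e^(2|x|) ≫ |x| as x → -∞.
The indeterminate product → 0, so the limit = -3.

Final answer: -3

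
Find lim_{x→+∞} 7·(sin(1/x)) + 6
Evaluate the dominant behaviour as x → +∞; each term tends to a finite value or vanishes.
Limit = 6.

Final answer: 6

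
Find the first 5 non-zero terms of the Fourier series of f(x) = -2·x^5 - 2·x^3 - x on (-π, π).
(-458 - 4·π^4 + 76·π^2)·sin(x) + (-8·π^2 + 13 + 2·π^4)·sin(2·x) + (-4·π^4/3 - 142/81 + 44·π^2/27)·sin(3·x) + (-π^2/4 + 19/32 + π^4)·sin(4·x) + (-4·π^4/5 - 4·π^2/25 - 226/625)·sin(5·x)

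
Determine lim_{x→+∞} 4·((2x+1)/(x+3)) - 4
Evaluate the dominant behaviour as x → +∞; each term tends to a finite value or vanishes.
Limit = 4.

Final answer: 4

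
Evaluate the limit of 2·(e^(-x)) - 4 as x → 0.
Direct substitution at x = 0 gives -2.

Final answer: -2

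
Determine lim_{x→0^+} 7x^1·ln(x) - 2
The product is a 0·∞ indeterminate form at x → 0⁺.
Rewrite the product as 7·ln(x) / x^(-1) and apply L'Hôpital, or use the standard hierarchy x^(-1) ≫ |ln x| as x → 0⁺.
The indeterminate product → 0, so the limit = -2.

Final answer: -2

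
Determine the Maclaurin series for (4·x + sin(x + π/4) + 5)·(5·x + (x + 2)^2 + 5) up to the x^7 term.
-√(2)·x^7/336 + 5·√(2)·x^6/96 + 17·√(2)·x^5/120 - 13·√(2)·x^4/16 + x^3·(4 - 5·√(2)/2) + x^2·(11·√(2)/4 + 41) + x·(9·√(2) + 81) + 9·√(2)/2 + 45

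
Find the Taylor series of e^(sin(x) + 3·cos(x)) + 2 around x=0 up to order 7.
-463·x^7·e^(3)/720 + 13·x^6·e^(3)/240 + 71·x^5·e^(3)/60 + 3·x^4·e^(3)/8 - 3·x^3·e^(3)/2 - x^2·e^(3) + x·e^(3) + 2 + e^(3)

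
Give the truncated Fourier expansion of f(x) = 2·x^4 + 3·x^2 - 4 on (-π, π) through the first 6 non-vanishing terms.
(84 - 16·π^2)·cos(x) + (-3 + 4·π^2)·cos(2·x) + (-16·π^2/9 - 4/27)·cos(3·x) + (3/8 + π^2)·cos(4·x) + (-16·π^2/25 - 204/625)·cos(5·x) - 4 + π^2 + 2·π^4/5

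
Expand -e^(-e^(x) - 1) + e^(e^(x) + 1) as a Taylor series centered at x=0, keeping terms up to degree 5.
x^5·(e^(-2)/60 + 13·e^(2)/30) + x^4·(-e^(-2)/24 + 5·e^(2)/8) + x^3·(-e^(-2)/6 + 5·e^(2)/6) + x^2·e^(2) + x·(e^(-2) + e^(2)) - e^(-2) + e^(2)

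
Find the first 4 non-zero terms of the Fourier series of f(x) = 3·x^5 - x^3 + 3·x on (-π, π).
(-122·π^2 + 6·π^4 + 738)·sin(x) + (-3·π^4 - 27 + 16·π^2)·sin(2·x) + (-46·π^2/9 + 146/27 + 2·π^4)·sin(3·x) + (-3·π^4/2 - 153/64 + 19·π^2/8)·sin(4·x)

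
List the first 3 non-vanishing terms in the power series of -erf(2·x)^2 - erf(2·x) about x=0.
16·x^3/(3·√(π)) - 16·x^2/π - 4·x/√(π)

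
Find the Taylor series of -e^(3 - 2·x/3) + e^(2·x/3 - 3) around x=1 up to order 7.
(1 - e^(14/3))·e^(-7/3) + (2 + 2·e^(14/3))·e^(-7/3)·(x - 1)/3 + (2 - 2·e^(14/3))·e^(-7/3)·(x - 1)^2/9 + (4 + 4·e^(14/3))·e^(-7/3)·(x - 1)^3/81 + (2 - 2·e^(14/3))·e^(-7/3)·(x - 1)^4/243 + (4 + 4·e^(14/3))·e^(-7/3)·(x - 1)^5/3645 + (4 - 4·e^(14/3))·e^(-7/3)·(x - 1)^6/32805 + (8 + 8·e^(14/3))·e^(-7/3)·(x - 1)^7/688905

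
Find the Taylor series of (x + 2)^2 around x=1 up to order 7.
9 + 6·(x - 1) + (x - 1)^2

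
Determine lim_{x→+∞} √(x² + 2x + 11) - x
This is an ∞ − ∞ indeterminate form.
Multiply and divide by the conjugate √(x²+2x + 11) + x; the x² terms cancel, leaving (2x + 11)/(√(x²+2x + 11)+x) → 2/2 = 1.
Limit = 1.

Final answer: 1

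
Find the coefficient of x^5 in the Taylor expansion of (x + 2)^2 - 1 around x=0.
Expand to order 5: (x + 2)^2 - 1 = x^2 + 4·x + 3 + O(x^6).
The coefficient of x^5 is 0.

Final answer: 0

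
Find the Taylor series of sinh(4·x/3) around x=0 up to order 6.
128·x^5/3645 + 32·x^3/81 + 4·x/3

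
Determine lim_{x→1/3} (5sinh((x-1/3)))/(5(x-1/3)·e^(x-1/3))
Both numerator and denominator → 0 as x → 1/3; this is a 0/0 indeterminate form.
Expand each to leading order near x = 1/3: numerator ~ 5·(x - 1/3), denominator ~ 5·(x - 1/3).
The limit of the ratio is 1.

Final answer: 1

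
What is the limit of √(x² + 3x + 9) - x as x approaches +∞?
As x → +∞: multiply by the conjugate to get (3x+9)/(√(x²+3x+9)+x); the denominator ~ 2x, so the limit is 3/2.
Limit = 3/2.

Final answer: 3/2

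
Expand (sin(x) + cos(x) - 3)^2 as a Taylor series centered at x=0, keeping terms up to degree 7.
-61·x^7/2520 + x^6/120 + 13·x^5/60 - x^4/4 - x^3/3 + 3·x^2 - 4·x + 4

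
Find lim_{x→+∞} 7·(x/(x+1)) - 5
Evaluate the dominant behaviour as x → +∞; each term tends to a finite value or vanishes.
Limit = 2.

Final answer: 2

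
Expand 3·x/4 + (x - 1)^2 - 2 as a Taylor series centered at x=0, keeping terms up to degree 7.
x^2 - 5·x/4 - 1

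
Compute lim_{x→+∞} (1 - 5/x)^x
As x → +∞: this is the defining limit (1 - 5/x)^x → e^(-5).
Limit = e^(-5).

Final answer: e^(-5)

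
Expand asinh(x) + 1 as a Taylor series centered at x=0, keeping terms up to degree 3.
-x^3/6 + x + 1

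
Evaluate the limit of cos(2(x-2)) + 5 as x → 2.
Direct substitution at x = 2 gives 6.

Final answer: 6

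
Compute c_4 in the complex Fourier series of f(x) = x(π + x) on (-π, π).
Compute the real Fourier coefficients first: a_4 = 1/4, b_4 = -π/2.
Then c_4 = (a_4 − i·b_4)/2 = 1/8 + i·π/4.

Final answer: 1/8 + i·π/4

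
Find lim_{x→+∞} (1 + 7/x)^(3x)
As x → +∞: write (1 + 7/x)^(3x) = ((1 + 7/x)^x)^3 → (e^7)^3 = e^21.
Limit = e^(21).

Final answer: e^(21)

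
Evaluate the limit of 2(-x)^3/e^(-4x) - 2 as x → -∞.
The quotient is an ∞/∞ indeterminate form as x → -∞.
Compare growth rates of the dominant terms (exponentials ≫ polynomials ≫ logarithms), or apply L'Hôpital's rule; the quotient → 0.
Adding the constant: 0 - 2 = -2. Limit = -2.

Final answer: -2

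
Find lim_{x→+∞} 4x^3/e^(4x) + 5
The quotient is an ∞/∞ indeterminate form as x → +∞.
The exponential denominator e^(4x) dominates the polynomial numerator (e^x ≫ x^3 as x → ∞), so the quotient → 0.
Adding the constant: 0 + 5 = 5. Limit = 5.

Final answer: 5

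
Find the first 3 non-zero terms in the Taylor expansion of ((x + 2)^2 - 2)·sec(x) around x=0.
2·x^2 + 4·x + 2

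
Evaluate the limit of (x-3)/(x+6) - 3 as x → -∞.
Evaluate the dominant behaviour as x → -∞; each term tends to a finite value or vanishes.
Limit = -2.

Final answer: -2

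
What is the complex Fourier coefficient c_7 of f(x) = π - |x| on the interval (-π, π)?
Compute the real Fourier coefficients first: a_7 = 4/(49·π), b_7 = 0.
Then c_7 = (a_7 − i·b_7)/2 = 2/(49·π).

Final answer: 2/(49·π)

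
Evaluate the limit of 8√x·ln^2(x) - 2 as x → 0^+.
The product is a 0·∞ indeterminate form at x → 0⁺.
Rewrite the product as 8·ln^2(x) / x^(-1/2) and apply L'Hôpital, or use the standard hierarchy x^(-1/2) ≫ |ln x|^2 as x → 0⁺.
The indeterminate product → 0, so the limit = -2.

Final answer: -2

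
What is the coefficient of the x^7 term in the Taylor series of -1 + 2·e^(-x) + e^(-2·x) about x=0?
Expand to order 7: -1 + 2·e^(-x) + e^(-2·x) = -13·x^7/504 + 11·x^6/120 - 17·x^5/60 + 3·x^4/4 - 5·x^3/3 + 3·x^2 - 4·x + 2 + O(x^8).
The coefficient of x^7 is -13/504.

Final answer: -13/504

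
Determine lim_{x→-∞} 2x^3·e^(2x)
This is a 0·∞ indeterminate form at x → -∞.
Rewrite the product as 2x^3 / e^(-2x) (an ∞/∞ form) and apply L'Hôpital, or use the standard hierarchy e^(2|x|) ≫ |x^3| as x → -∞.
The indeterminate product → 0, so the limit = 0.

Final answer: 0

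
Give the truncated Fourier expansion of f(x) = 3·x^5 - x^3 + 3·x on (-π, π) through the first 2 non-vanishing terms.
(-122·π^2 + 6·π^4 + 738)·sin(x) + (-3·π^4 - 27 + 16·π^2)·sin(2·x)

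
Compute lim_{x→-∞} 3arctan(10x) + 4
Evaluate the dominant behaviour as x → -∞; each term tends to a finite value or vanishes.
Limit = 4 - 3·π/2.

Final answer: 4 - 3·π/2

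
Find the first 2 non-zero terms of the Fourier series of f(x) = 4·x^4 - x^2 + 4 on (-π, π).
(196 - 32·π^2)·cos(x) - π^2/3 + 4 + 4·π^4/5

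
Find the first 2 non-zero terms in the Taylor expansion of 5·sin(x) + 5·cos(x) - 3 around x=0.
5·x + 2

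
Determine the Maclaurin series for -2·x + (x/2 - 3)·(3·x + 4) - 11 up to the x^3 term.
3·x^2/2 - 9·x - 23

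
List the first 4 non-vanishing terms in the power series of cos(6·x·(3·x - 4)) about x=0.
13662·x^4 + 432·x^3 - 288·x^2 + 1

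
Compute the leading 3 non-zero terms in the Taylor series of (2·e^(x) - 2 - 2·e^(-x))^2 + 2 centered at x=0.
16·x^2 - 16·x + 6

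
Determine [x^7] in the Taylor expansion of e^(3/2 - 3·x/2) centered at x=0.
Expand to order 7: e^(3/2 - 3·x/2) = -243·x^7·e^(3/2)/71680 + 81·x^6·e^(3/2)/5120 - 81·x^5·e^(3/2)/1280 + 27·x^4·e^(3/2)/128 - 9·x^3·e^(3/2)/16 + 9·x^2·e^(3/2)/8 - 3·x·e^(3/2)/2 + e^(3/2) + O(x^8).
The coefficient of x^7 is -243·e^(3/2)/71680.

Final answer: -243·e^(3/2)/71680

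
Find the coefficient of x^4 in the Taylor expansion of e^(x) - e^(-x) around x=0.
Expand to order 4: e^(x) - e^(-x) = x^3/3 + 2·x + O(x^5).
The coefficient of x^4 is 0.

Final answer: 0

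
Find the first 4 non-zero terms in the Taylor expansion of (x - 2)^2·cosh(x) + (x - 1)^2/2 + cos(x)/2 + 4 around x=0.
-2·x^3 + 13·x^2/4 - 5·x + 9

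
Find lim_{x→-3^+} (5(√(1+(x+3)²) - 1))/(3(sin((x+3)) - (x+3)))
Both numerator and denominator → 0 as x → -3^+; this is a 0/0 indeterminate form.
Expand each to leading order near x = -3: numerator ~ 5·(x + 3)^2/2, denominator ~ -(x + 3)^3/2.
The limit of the ratio is -∞.

Final answer: -∞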